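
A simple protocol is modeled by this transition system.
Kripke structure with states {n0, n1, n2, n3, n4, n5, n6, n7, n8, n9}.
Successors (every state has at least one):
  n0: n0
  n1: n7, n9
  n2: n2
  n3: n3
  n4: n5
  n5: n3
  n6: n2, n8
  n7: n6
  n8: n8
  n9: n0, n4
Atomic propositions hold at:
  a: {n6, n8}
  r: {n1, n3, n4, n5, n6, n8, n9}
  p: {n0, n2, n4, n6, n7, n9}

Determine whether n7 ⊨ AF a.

AF a: least fixpoint, start Z0 = {n6, n8}, add states with every successor in Z. Z1 = {n6, n7, n8}; fixed.
Sat(AF a) = {n6, n7, n8}
n7 ∈ Sat(AF a) = {n6, n7, n8}, so the formula holds at n7.

Yes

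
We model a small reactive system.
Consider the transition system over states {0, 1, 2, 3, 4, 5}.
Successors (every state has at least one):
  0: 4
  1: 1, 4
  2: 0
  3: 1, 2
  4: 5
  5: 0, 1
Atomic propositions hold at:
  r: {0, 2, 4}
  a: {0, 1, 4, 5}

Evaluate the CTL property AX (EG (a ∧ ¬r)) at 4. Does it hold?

Sat(¬r) = {1, 3, 5}
Sat(a ∧ ¬r) = {1, 5}
EG (a ∧ ¬r): greatest fixpoint, start Z0 = {1, 5}, keep only states in Sat with some successor in Z. Already a fixed point.
Sat(EG (a ∧ ¬r)) = {1, 5}
Sat(AX (EG (a ∧ ¬r))) = {s : every successor in {1, 5}} = {4}
4 ∈ Sat(AX (EG (a ∧ ¬r))) = {4}, so the formula holds at 4.

Yes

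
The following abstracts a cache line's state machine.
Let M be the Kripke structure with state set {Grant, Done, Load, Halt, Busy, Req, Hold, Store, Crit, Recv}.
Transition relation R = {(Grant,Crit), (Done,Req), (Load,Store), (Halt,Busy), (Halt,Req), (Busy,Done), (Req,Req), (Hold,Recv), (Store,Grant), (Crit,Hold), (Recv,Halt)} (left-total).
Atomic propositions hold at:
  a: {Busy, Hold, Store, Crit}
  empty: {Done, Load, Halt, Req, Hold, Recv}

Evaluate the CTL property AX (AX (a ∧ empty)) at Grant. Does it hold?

Sat(a ∧ empty) = {Hold}
Sat(AX (a ∧ empty)) = {s : every successor in {Hold}} = {Crit}
Sat(AX (AX (a ∧ empty))) = {s : every successor in {Crit}} = {Grant}
Grant ∈ Sat(AX (AX (a ∧ empty))) = {Grant}, so the formula holds at Grant.

Yes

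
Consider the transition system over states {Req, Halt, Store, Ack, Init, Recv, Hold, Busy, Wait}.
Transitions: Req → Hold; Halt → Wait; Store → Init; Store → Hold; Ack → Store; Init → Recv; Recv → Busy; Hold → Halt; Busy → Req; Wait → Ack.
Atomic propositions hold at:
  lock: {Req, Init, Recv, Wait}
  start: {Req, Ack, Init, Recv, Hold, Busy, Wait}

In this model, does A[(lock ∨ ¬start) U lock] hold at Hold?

Sat(¬start) = {Halt, Store}
Sat(lock ∨ ¬start) = {Req, Halt, Store, Init, Recv, Wait}
A[(lock ∨ ¬start) U lock]: least fixpoint, start Z0 = Sat(lock) = {Req, Init, Recv, Wait}, add states in Sat(lock ∨ ¬start) with every successor in Z. Z1 = {Req, Halt, Init, Recv, Wait}; fixed.
Sat(A[(lock ∨ ¬start) U lock]) = {Req, Halt, Init, Recv, Wait}
Hold ∉ Sat(A[(lock ∨ ¬start) U lock]) = {Req, Halt, Init, Recv, Wait}, so the formula does not hold at Hold.

No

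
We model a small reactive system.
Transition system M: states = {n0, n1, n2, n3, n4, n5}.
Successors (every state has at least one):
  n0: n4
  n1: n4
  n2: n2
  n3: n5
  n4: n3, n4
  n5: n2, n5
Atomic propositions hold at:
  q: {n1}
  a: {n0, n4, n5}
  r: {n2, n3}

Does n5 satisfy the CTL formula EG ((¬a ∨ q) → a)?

Sat(¬a) = {n1, n2, n3}
Sat(¬a ∨ q) = {n1, n2, n3}
Sat((¬a ∨ q) → a) = {n0, n4, n5}
EG ((¬a ∨ q) → a): greatest fixpoint, start Z0 = {n0, n4, n5}, keep only states in Sat with some successor in Z. Already a fixed point.
Sat(EG ((¬a ∨ q) → a)) = {n0, n4, n5}
n5 ∈ Sat(EG ((¬a ∨ q) → a)) = {n0, n4, n5}, so the formula holds at n5.

Yes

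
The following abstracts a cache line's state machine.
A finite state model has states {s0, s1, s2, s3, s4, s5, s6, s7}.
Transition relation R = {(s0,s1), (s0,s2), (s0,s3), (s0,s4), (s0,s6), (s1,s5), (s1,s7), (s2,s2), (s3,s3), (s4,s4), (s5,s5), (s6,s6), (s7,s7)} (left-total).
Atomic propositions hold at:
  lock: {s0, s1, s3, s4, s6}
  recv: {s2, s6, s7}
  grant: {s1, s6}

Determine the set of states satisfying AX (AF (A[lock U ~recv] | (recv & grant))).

{s3, s4, s5, s6}

Sat(~recv) = {s0, s1, s3, s4, s5}
A[lock U ~recv]: least fixpoint, start Z0 = Sat(~recv) = {s0, s1, s3, s4, s5}, add states in Sat(lock) with every successor in Z. Already a fixed point.
Sat(A[lock U ~recv]) = {s0, s1, s3, s4, s5}
Sat(recv & grant) = {s6}
Sat(A[lock U ~recv] | (recv & grant)) = {s0, s1, s3, s4, s5, s6}
AF (A[lock U ~recv] | (recv & grant)): least fixpoint, start Z0 = {s0, s1, s3, s4, s5, s6}, add states with every successor in Z. Already a fixed point.
Sat(AF (A[lock U ~recv] | (recv & grant))) = {s0, s1, s3, s4, s5, s6}
Sat(AX (AF (A[lock U ~recv] | (recv & grant)))) = {s : every successor in {s0, s1, s3, s4, s5, s6}} = {s3, s4, s5, s6}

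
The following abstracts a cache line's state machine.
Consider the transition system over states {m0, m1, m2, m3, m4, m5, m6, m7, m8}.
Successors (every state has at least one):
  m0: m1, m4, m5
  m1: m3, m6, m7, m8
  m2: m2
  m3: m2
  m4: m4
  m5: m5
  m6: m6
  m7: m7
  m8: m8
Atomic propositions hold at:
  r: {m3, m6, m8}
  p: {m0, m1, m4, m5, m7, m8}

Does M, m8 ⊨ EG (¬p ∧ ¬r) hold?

No

Sat(¬p) = {m2, m3, m6}
Sat(¬r) = {m0, m1, m2, m4, m5, m7}
Sat(¬p ∧ ¬r) = {m2}
EG (¬p ∧ ¬r): greatest fixpoint, start Z0 = {m2}, keep only states in Sat with some successor in Z. Already a fixed point.
Sat(EG (¬p ∧ ¬r)) = {m2}
m8 ∉ Sat(EG (¬p ∧ ¬r)) = {m2}, so the formula does not hold at m8.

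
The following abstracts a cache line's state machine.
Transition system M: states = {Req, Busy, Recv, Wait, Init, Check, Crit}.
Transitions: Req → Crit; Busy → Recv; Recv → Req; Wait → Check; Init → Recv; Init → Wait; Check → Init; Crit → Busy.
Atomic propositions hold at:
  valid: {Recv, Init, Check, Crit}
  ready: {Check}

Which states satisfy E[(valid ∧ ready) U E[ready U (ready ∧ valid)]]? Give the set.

Sat(valid ∧ ready) = {Check}
Sat(ready ∧ valid) = {Check}
E[ready U (ready ∧ valid)]: least fixpoint, start Z0 = Sat((ready ∧ valid)) = {Check}, add states in Sat(ready) with some successor in Z. Already a fixed point.
Sat(E[ready U (ready ∧ valid)]) = {Check}
E[(valid ∧ ready) U E[ready U (ready ∧ valid)]]: least fixpoint, start Z0 = Sat(E[ready U (ready ∧ valid)]) = {Check}, add states in Sat(valid ∧ ready) with some successor in Z. Already a fixed point.
Sat(E[(valid ∧ ready) U E[ready U (ready ∧ valid)]]) = {Check}

{Check}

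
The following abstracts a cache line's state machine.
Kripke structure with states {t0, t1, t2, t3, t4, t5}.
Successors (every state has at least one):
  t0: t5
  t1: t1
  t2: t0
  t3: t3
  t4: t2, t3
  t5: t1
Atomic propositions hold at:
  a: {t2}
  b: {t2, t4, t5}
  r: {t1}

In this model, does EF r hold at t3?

EF r: least fixpoint, start Z0 = {t1}, add states with some successor in Z. Z1 = {t1, t5}; Z2 = {t0, t1, t5}; Z3 = {t0, t1, t2, t5}; Z4 = {t0, t1, t2, t4, t5}; fixed.
Sat(EF r) = {t0, t1, t2, t4, t5}
t3 ∉ Sat(EF r) = {t0, t1, t2, t4, t5}, so the formula does not hold at t3.

No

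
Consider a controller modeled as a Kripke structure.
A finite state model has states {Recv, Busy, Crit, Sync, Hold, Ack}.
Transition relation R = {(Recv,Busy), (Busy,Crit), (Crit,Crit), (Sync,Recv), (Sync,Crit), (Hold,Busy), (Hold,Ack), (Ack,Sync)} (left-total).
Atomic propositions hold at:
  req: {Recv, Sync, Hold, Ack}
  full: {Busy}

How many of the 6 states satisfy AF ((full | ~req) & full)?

Sat(~req) = {Busy, Crit}
Sat(full | ~req) = {Busy, Crit}
Sat((full | ~req) & full) = {Busy}
AF ((full | ~req) & full): least fixpoint, start Z0 = {Busy}, add states with every successor in Z. Z1 = {Recv, Busy}; fixed.
Sat(AF ((full | ~req) & full)) = {Recv, Busy}
|Sat(AF ((full | ~req) & full))| = |{Recv, Busy}| = 2.

2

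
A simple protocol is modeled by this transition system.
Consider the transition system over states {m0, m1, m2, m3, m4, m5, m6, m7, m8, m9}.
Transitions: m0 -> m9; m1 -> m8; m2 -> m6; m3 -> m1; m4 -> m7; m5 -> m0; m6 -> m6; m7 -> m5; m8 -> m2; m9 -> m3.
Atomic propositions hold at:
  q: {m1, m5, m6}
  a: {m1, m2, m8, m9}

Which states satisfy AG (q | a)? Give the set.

{m1, m2, m6, m8}

Sat(q | a) = {m1, m2, m5, m6, m8, m9}
AG (q | a): greatest fixpoint, start Z0 = {m1, m2, m5, m6, m8, m9}, keep only states in Sat with every successor in Z. Z1 = {m1, m2, m6, m8}; fixed.
Sat(AG (q | a)) = {m1, m2, m6, m8}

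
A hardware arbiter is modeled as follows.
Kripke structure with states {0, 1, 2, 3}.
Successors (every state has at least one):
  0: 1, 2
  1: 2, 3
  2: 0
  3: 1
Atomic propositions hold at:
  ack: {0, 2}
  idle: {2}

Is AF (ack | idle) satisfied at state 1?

Sat(ack | idle) = {0, 2}
AF (ack | idle): least fixpoint, start Z0 = {0, 2}, add states with every successor in Z. Already a fixed point.
Sat(AF (ack | idle)) = {0, 2}
1 ∉ Sat(AF (ack | idle)) = {0, 2}, so the formula does not hold at 1.

No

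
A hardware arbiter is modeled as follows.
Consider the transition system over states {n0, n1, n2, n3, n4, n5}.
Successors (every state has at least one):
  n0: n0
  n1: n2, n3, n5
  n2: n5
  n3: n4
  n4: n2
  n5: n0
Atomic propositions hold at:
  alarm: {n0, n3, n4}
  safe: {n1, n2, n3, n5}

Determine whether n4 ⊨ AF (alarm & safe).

No

Sat(alarm & safe) = {n3}
AF (alarm & safe): least fixpoint, start Z0 = {n3}, add states with every successor in Z. Already a fixed point.
Sat(AF (alarm & safe)) = {n3}
n4 ∉ Sat(AF (alarm & safe)) = {n3}, so the formula does not hold at n4.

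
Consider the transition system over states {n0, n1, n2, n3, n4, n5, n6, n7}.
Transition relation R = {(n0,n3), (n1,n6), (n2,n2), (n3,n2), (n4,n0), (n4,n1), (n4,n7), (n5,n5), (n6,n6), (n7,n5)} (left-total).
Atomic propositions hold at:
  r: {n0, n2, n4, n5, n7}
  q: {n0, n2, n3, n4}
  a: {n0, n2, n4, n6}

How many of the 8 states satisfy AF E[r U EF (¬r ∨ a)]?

6

Sat(¬r) = {n1, n3, n6}
Sat(¬r ∨ a) = {n0, n1, n2, n3, n4, n6}
EF (¬r ∨ a): least fixpoint, start Z0 = {n0, n1, n2, n3, n4, n6}, add states with some successor in Z. Already a fixed point.
Sat(EF (¬r ∨ a)) = {n0, n1, n2, n3, n4, n6}
E[r U EF (¬r ∨ a)]: least fixpoint, start Z0 = Sat(EF (¬r ∨ a)) = {n0, n1, n2, n3, n4, n6}, add states in Sat(r) with some successor in Z. Already a fixed point.
Sat(E[r U EF (¬r ∨ a)]) = {n0, n1, n2, n3, n4, n6}
AF E[r U EF (¬r ∨ a)]: least fixpoint, start Z0 = {n0, n1, n2, n3, n4, n6}, add states with every successor in Z. Already a fixed point.
Sat(AF E[r U EF (¬r ∨ a)]) = {n0, n1, n2, n3, n4, n6}
|Sat(AF E[r U EF (¬r ∨ a)])| = |{n0, n1, n2, n3, n4, n6}| = 6.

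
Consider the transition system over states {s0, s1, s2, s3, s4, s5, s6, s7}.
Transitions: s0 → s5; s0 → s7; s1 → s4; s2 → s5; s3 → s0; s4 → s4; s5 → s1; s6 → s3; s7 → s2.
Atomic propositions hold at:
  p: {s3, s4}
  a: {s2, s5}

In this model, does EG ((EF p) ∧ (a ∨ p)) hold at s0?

No

EF p: least fixpoint, start Z0 = {s3, s4}, add states with some successor in Z. Z1 = {s1, s3, s4, s6}; Z2 = {s1, s3, s4, s5, s6}; Z3 = {s0, s1, s2, s3, s4, s5, s6}; Z4 = {s0, s1, s2, s3, s4, s5, s6, s7}; fixed.
Sat(EF p) = {s0, s1, s2, s3, s4, s5, s6, s7}
Sat(a ∨ p) = {s2, s3, s4, s5}
Sat((EF p) ∧ (a ∨ p)) = {s2, s3, s4, s5}
EG ((EF p) ∧ (a ∨ p)): greatest fixpoint, start Z0 = {s2, s3, s4, s5}, keep only states in Sat with some successor in Z. Z1 = {s2, s4}; Z2 = {s4}; fixed.
Sat(EG ((EF p) ∧ (a ∨ p))) = {s4}
s0 ∉ Sat(EG ((EF p) ∧ (a ∨ p))) = {s4}, so the formula does not hold at s0.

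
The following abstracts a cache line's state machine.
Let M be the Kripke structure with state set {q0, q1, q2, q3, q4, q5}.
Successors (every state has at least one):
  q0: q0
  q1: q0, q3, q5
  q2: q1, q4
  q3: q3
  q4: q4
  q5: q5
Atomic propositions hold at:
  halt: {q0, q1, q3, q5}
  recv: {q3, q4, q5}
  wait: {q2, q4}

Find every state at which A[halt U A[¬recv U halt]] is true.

{q0, q1, q3, q5}

Sat(¬recv) = {q0, q1, q2}
A[¬recv U halt]: least fixpoint, start Z0 = Sat(halt) = {q0, q1, q3, q5}, add states in Sat(¬recv) with every successor in Z. Already a fixed point.
Sat(A[¬recv U halt]) = {q0, q1, q3, q5}
A[halt U A[¬recv U halt]]: least fixpoint, start Z0 = Sat(A[¬recv U halt]) = {q0, q1, q3, q5}, add states in Sat(halt) with every successor in Z. Already a fixed point.
Sat(A[halt U A[¬recv U halt]]) = {q0, q1, q3, q5}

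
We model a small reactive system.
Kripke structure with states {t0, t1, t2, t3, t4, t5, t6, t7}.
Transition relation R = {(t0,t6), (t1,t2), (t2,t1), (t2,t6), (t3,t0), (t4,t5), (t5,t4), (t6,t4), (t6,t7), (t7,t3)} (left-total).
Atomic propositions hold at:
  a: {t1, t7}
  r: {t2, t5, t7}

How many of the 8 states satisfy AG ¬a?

Sat(¬a) = {t0, t2, t3, t4, t5, t6}
AG ¬a: greatest fixpoint, start Z0 = {t0, t2, t3, t4, t5, t6}, keep only states in Sat with every successor in Z. Z1 = {t0, t3, t4, t5}; Z2 = {t3, t4, t5}; Z3 = {t4, t5}; fixed.
Sat(AG ¬a) = {t4, t5}
|Sat(AG ¬a)| = |{t4, t5}| = 2.

2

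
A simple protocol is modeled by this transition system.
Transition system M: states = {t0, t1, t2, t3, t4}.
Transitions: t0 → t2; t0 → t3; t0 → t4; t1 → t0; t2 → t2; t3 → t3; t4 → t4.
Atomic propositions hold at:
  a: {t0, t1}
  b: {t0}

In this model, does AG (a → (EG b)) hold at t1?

No

EG b: greatest fixpoint, start Z0 = {t0}, keep only states in Sat with some successor in Z. Z1 = ∅; fixed.
Sat(EG b) = ∅
Sat(a → (EG b)) = {t2, t3, t4}
AG (a → (EG b)): greatest fixpoint, start Z0 = {t2, t3, t4}, keep only states in Sat with every successor in Z. Already a fixed point.
Sat(AG (a → (EG b))) = {t2, t3, t4}
t1 ∉ Sat(AG (a → (EG b))) = {t2, t3, t4}, so the formula does not hold at t1.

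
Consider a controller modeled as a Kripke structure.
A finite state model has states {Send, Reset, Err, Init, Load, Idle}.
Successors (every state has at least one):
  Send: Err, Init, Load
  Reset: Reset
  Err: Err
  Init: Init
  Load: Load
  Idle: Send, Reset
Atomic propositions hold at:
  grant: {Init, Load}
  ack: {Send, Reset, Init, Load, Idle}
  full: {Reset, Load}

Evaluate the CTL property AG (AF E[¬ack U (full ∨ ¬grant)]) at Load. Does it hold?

Sat(¬ack) = {Err}
Sat(¬grant) = {Send, Reset, Err, Idle}
Sat(full ∨ ¬grant) = {Send, Reset, Err, Load, Idle}
E[¬ack U (full ∨ ¬grant)]: least fixpoint, start Z0 = Sat((full ∨ ¬grant)) = {Send, Reset, Err, Load, Idle}, add states in Sat(¬ack) with some successor in Z. Already a fixed point.
Sat(E[¬ack U (full ∨ ¬grant)]) = {Send, Reset, Err, Load, Idle}
AF E[¬ack U (full ∨ ¬grant)]: least fixpoint, start Z0 = {Send, Reset, Err, Load, Idle}, add states with every successor in Z. Already a fixed point.
Sat(AF E[¬ack U (full ∨ ¬grant)]) = {Send, Reset, Err, Load, Idle}
AG (AF E[¬ack U (full ∨ ¬grant)]): greatest fixpoint, start Z0 = {Send, Reset, Err, Load, Idle}, keep only states in Sat with every successor in Z. Z1 = {Reset, Err, Load, Idle}; Z2 = {Reset, Err, Load}; fixed.
Sat(AG (AF E[¬ack U (full ∨ ¬grant)])) = {Reset, Err, Load}
Load ∈ Sat(AG (AF E[¬ack U (full ∨ ¬grant)])) = {Reset, Err, Load}, so the formula holds at Load.

Yes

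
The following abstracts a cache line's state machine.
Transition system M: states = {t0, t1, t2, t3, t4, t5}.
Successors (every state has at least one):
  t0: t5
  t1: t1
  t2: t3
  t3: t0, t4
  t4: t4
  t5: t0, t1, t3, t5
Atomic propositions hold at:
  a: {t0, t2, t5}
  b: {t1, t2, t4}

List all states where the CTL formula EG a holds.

{t0, t5}

EG a: greatest fixpoint, start Z0 = {t0, t2, t5}, keep only states in Sat with some successor in Z. Z1 = {t0, t5}; fixed.
Sat(EG a) = {t0, t5}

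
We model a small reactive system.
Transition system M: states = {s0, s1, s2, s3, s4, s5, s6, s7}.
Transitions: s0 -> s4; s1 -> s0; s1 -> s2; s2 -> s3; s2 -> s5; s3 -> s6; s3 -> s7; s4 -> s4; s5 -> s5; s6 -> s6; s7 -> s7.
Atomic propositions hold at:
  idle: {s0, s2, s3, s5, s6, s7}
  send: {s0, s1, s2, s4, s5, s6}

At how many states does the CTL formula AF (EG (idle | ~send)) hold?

5

Sat(~send) = {s3, s7}
Sat(idle | ~send) = {s0, s2, s3, s5, s6, s7}
EG (idle | ~send): greatest fixpoint, start Z0 = {s0, s2, s3, s5, s6, s7}, keep only states in Sat with some successor in Z. Z1 = {s2, s3, s5, s6, s7}; fixed.
Sat(EG (idle | ~send)) = {s2, s3, s5, s6, s7}
AF (EG (idle | ~send)): least fixpoint, start Z0 = {s2, s3, s5, s6, s7}, add states with every successor in Z. Already a fixed point.
Sat(AF (EG (idle | ~send))) = {s2, s3, s5, s6, s7}
|Sat(AF (EG (idle | ~send)))| = |{s2, s3, s5, s6, s7}| = 5.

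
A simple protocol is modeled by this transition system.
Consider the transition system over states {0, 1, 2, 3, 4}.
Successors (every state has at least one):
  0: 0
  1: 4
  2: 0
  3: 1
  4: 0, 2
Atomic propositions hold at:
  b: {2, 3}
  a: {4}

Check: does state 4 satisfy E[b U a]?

Yes

E[b U a]: least fixpoint, start Z0 = Sat(a) = {4}, add states in Sat(b) with some successor in Z. Already a fixed point.
Sat(E[b U a]) = {4}
4 ∈ Sat(E[b U a]) = {4}, so the formula holds at 4.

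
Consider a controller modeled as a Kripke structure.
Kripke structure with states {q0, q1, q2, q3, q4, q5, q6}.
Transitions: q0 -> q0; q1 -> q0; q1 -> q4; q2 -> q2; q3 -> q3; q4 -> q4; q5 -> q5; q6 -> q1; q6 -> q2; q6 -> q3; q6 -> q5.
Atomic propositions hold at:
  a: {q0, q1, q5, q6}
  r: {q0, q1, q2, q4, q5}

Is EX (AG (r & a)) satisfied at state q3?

Sat(r & a) = {q0, q1, q5}
AG (r & a): greatest fixpoint, start Z0 = {q0, q1, q5}, keep only states in Sat with every successor in Z. Z1 = {q0, q5}; fixed.
Sat(AG (r & a)) = {q0, q5}
Sat(EX (AG (r & a))) = {s : some successor in {q0, q5}} = {q0, q1, q5, q6}
q3 ∉ Sat(EX (AG (r & a))) = {q0, q1, q5, q6}, so the formula does not hold at q3.

No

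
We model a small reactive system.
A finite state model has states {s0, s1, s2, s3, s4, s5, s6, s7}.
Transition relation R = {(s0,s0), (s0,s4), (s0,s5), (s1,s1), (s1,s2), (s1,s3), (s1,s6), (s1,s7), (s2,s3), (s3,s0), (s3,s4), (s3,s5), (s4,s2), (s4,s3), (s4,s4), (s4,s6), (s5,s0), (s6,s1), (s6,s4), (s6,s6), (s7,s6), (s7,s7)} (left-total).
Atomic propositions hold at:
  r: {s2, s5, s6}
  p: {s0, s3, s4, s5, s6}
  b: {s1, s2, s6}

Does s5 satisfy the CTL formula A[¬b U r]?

Yes

Sat(¬b) = {s0, s3, s4, s5, s7}
A[¬b U r]: least fixpoint, start Z0 = Sat(r) = {s2, s5, s6}, add states in Sat(¬b) with every successor in Z. Already a fixed point.
Sat(A[¬b U r]) = {s2, s5, s6}
s5 ∈ Sat(A[¬b U r]) = {s2, s5, s6}, so the formula holds at s5.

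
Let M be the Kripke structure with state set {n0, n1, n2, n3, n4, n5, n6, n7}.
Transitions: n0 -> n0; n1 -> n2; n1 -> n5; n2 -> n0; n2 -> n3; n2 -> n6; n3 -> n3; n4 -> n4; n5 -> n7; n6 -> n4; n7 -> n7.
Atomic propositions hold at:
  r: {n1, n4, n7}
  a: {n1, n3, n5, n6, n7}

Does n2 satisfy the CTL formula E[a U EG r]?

No

EG r: greatest fixpoint, start Z0 = {n1, n4, n7}, keep only states in Sat with some successor in Z. Z1 = {n4, n7}; fixed.
Sat(EG r) = {n4, n7}
E[a U EG r]: least fixpoint, start Z0 = Sat(EG r) = {n4, n7}, add states in Sat(a) with some successor in Z. Z1 = {n4, n5, n6, n7}; Z2 = {n1, n4, n5, n6, n7}; fixed.
Sat(E[a U EG r]) = {n1, n4, n5, n6, n7}
n2 ∉ Sat(E[a U EG r]) = {n1, n4, n5, n6, n7}, so the formula does not hold at n2.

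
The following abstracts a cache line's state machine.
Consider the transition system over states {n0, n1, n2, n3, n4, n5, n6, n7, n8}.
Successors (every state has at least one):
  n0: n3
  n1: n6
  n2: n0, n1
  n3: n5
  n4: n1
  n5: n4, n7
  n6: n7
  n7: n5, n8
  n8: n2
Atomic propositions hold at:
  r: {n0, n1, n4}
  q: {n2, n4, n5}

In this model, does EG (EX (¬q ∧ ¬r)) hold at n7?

Sat(¬q) = {n0, n1, n3, n6, n7, n8}
Sat(¬r) = {n2, n3, n5, n6, n7, n8}
Sat(¬q ∧ ¬r) = {n3, n6, n7, n8}
Sat(EX (¬q ∧ ¬r)) = {s : some successor in {n3, n6, n7, n8}} = {n0, n1, n5, n6, n7}
EG (EX (¬q ∧ ¬r)): greatest fixpoint, start Z0 = {n0, n1, n5, n6, n7}, keep only states in Sat with some successor in Z. Z1 = {n1, n5, n6, n7}; fixed.
Sat(EG (EX (¬q ∧ ¬r))) = {n1, n5, n6, n7}
n7 ∈ Sat(EG (EX (¬q ∧ ¬r))) = {n1, n5, n6, n7}, so the formula holds at n7.

Yes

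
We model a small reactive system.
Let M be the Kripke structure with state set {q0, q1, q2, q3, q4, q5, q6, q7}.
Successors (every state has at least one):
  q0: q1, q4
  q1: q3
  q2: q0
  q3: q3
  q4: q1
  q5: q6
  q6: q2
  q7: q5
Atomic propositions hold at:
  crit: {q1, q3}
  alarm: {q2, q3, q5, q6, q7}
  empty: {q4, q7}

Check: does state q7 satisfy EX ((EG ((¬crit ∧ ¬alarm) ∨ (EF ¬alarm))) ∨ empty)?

No

Sat(¬crit) = {q0, q2, q4, q5, q6, q7}
Sat(¬alarm) = {q0, q1, q4}
Sat(¬crit ∧ ¬alarm) = {q0, q4}
EF ¬alarm: least fixpoint, start Z0 = {q0, q1, q4}, add states with some successor in Z. Z1 = {q0, q1, q2, q4}; Z2 = {q0, q1, q2, q4, q6}; Z3 = {q0, q1, q2, q4, q5, q6}; Z4 = {q0, q1, q2, q4, q5, q6, q7}; fixed.
Sat(EF ¬alarm) = {q0, q1, q2, q4, q5, q6, q7}
Sat((¬crit ∧ ¬alarm) ∨ (EF ¬alarm)) = {q0, q1, q2, q4, q5, q6, q7}
EG ((¬crit ∧ ¬alarm) ∨ (EF ¬alarm)): greatest fixpoint, start Z0 = {q0, q1, q2, q4, q5, q6, q7}, keep only states in Sat with some successor in Z. Z1 = {q0, q2, q4, q5, q6, q7}; Z2 = {q0, q2, q5, q6, q7}; Z3 = {q2, q5, q6, q7}; Z4 = {q5, q6, q7}; Z5 = {q5, q7}; Z6 = {q7}; Z7 = ∅; fixed.
Sat(EG ((¬crit ∧ ¬alarm) ∨ (EF ¬alarm))) = ∅
Sat((EG ((¬crit ∧ ¬alarm) ∨ (EF ¬alarm))) ∨ empty) = {q4, q7}
Sat(EX ((EG ((¬crit ∧ ¬alarm) ∨ (EF ¬alarm))) ∨ empty)) = {s : some successor in {q4, q7}} = {q0}
q7 ∉ Sat(EX ((EG ((¬crit ∧ ¬alarm) ∨ (EF ¬alarm))) ∨ empty)) = {q0}, so the formula does not hold at q7.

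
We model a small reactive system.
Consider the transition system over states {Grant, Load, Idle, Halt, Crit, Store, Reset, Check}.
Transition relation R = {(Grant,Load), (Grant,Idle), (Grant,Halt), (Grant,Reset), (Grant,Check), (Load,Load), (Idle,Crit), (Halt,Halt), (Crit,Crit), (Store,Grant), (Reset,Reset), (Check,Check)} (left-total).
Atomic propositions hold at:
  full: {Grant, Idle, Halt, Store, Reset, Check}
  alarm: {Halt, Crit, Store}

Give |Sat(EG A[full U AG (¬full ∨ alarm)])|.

4

Sat(¬full) = {Load, Crit}
Sat(¬full ∨ alarm) = {Load, Halt, Crit, Store}
AG (¬full ∨ alarm): greatest fixpoint, start Z0 = {Load, Halt, Crit, Store}, keep only states in Sat with every successor in Z. Z1 = {Load, Halt, Crit}; fixed.
Sat(AG (¬full ∨ alarm)) = {Load, Halt, Crit}
A[full U AG (¬full ∨ alarm)]: least fixpoint, start Z0 = Sat(AG (¬full ∨ alarm)) = {Load, Halt, Crit}, add states in Sat(full) with every successor in Z. Z1 = {Load, Idle, Halt, Crit}; fixed.
Sat(A[full U AG (¬full ∨ alarm)]) = {Load, Idle, Halt, Crit}
EG A[full U AG (¬full ∨ alarm)]: greatest fixpoint, start Z0 = {Load, Idle, Halt, Crit}, keep only states in Sat with some successor in Z. Already a fixed point.
Sat(EG A[full U AG (¬full ∨ alarm)]) = {Load, Idle, Halt, Crit}
|Sat(EG A[full U AG (¬full ∨ alarm)])| = |{Load, Idle, Halt, Crit}| = 4.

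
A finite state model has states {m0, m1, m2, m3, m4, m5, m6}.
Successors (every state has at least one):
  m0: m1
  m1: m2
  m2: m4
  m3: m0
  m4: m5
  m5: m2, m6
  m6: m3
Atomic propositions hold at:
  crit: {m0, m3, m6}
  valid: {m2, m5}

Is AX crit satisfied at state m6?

Yes

Sat(AX crit) = {s : every successor in {m0, m3, m6}} = {m3, m6}
m6 ∈ Sat(AX crit) = {m3, m6}, so the formula holds at m6.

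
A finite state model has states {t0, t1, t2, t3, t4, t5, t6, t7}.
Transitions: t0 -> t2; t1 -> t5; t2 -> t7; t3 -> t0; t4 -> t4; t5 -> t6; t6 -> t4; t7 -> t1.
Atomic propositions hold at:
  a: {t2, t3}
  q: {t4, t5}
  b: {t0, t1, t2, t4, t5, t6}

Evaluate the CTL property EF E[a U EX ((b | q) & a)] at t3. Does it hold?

Yes

Sat(b | q) = {t0, t1, t2, t4, t5, t6}
Sat((b | q) & a) = {t2}
Sat(EX ((b | q) & a)) = {s : some successor in {t2}} = {t0}
E[a U EX ((b | q) & a)]: least fixpoint, start Z0 = Sat(EX ((b | q) & a)) = {t0}, add states in Sat(a) with some successor in Z. Z1 = {t0, t3}; fixed.
Sat(E[a U EX ((b | q) & a)]) = {t0, t3}
EF E[a U EX ((b | q) & a)]: least fixpoint, start Z0 = {t0, t3}, add states with some successor in Z. Already a fixed point.
Sat(EF E[a U EX ((b | q) & a)]) = {t0, t3}
t3 ∈ Sat(EF E[a U EX ((b | q) & a)]) = {t0, t3}, so the formula holds at t3.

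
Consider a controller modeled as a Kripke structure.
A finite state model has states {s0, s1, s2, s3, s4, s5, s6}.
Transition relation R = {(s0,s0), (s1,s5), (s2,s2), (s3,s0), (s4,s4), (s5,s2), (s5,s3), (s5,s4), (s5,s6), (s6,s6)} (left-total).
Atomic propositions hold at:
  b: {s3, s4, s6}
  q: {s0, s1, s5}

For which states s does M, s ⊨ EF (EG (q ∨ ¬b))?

Sat(¬b) = {s0, s1, s2, s5}
Sat(q ∨ ¬b) = {s0, s1, s2, s5}
EG (q ∨ ¬b): greatest fixpoint, start Z0 = {s0, s1, s2, s5}, keep only states in Sat with some successor in Z. Already a fixed point.
Sat(EG (q ∨ ¬b)) = {s0, s1, s2, s5}
EF (EG (q ∨ ¬b)): least fixpoint, start Z0 = {s0, s1, s2, s5}, add states with some successor in Z. Z1 = {s0, s1, s2, s3, s5}; fixed.
Sat(EF (EG (q ∨ ¬b))) = {s0, s1, s2, s3, s5}

{s0, s1, s2, s3, s5}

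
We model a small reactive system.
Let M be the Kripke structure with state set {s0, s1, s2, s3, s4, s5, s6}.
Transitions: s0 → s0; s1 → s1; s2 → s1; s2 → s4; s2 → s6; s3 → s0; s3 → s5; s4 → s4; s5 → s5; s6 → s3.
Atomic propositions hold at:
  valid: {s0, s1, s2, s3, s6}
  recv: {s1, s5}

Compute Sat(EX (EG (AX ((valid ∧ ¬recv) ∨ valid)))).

Sat(¬recv) = {s0, s2, s3, s4, s6}
Sat(valid ∧ ¬recv) = {s0, s2, s3, s6}
Sat((valid ∧ ¬recv) ∨ valid) = {s0, s1, s2, s3, s6}
Sat(AX ((valid ∧ ¬recv) ∨ valid)) = {s : every successor in {s0, s1, s2, s3, s6}} = {s0, s1, s6}
EG (AX ((valid ∧ ¬recv) ∨ valid)): greatest fixpoint, start Z0 = {s0, s1, s6}, keep only states in Sat with some successor in Z. Z1 = {s0, s1}; fixed.
Sat(EG (AX ((valid ∧ ¬recv) ∨ valid))) = {s0, s1}
Sat(EX (EG (AX ((valid ∧ ¬recv) ∨ valid)))) = {s : some successor in {s0, s1}} = {s0, s1, s2, s3}

{s0, s1, s2, s3}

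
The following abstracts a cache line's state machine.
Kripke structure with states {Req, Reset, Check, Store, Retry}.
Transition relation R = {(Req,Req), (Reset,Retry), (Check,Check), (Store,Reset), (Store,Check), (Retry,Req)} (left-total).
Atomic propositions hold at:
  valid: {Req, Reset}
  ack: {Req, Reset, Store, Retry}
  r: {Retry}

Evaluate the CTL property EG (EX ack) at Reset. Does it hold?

Yes

Sat(EX ack) = {s : some successor in {Req, Reset, Store, Retry}} = {Req, Reset, Store, Retry}
EG (EX ack): greatest fixpoint, start Z0 = {Req, Reset, Store, Retry}, keep only states in Sat with some successor in Z. Already a fixed point.
Sat(EG (EX ack)) = {Req, Reset, Store, Retry}
Reset ∈ Sat(EG (EX ack)) = {Req, Reset, Store, Retry}, so the formula holds at Reset.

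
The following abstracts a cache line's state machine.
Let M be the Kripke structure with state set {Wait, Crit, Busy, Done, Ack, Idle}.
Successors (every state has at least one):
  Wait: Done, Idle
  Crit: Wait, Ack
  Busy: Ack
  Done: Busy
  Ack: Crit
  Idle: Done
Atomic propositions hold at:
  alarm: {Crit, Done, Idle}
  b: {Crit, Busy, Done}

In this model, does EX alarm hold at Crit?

No

Sat(EX alarm) = {s : some successor in {Crit, Done, Idle}} = {Wait, Ack, Idle}
Crit ∉ Sat(EX alarm) = {Wait, Ack, Idle}, so the formula does not hold at Crit.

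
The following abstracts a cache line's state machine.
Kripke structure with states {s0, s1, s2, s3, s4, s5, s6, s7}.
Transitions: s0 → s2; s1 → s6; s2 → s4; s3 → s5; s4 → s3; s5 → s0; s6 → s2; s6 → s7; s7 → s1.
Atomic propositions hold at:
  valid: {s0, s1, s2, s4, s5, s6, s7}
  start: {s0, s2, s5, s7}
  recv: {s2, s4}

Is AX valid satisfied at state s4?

Sat(AX valid) = {s : every successor in {s0, s1, s2, s4, s5, s6, s7}} = {s0, s1, s2, s3, s5, s6, s7}
s4 ∉ Sat(AX valid) = {s0, s1, s2, s3, s5, s6, s7}, so the formula does not hold at s4.

No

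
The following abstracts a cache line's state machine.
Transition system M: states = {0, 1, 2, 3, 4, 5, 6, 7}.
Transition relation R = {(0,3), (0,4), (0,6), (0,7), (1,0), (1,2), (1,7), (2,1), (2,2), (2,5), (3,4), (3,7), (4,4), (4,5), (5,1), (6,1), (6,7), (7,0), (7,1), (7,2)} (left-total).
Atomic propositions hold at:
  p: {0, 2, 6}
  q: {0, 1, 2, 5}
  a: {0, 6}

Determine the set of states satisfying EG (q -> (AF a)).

{0, 3, 4, 6, 7}

AF a: least fixpoint, start Z0 = {0, 6}, add states with every successor in Z. Already a fixed point.
Sat(AF a) = {0, 6}
Sat(q -> (AF a)) = {0, 3, 4, 6, 7}
EG (q -> (AF a)): greatest fixpoint, start Z0 = {0, 3, 4, 6, 7}, keep only states in Sat with some successor in Z. Already a fixed point.
Sat(EG (q -> (AF a))) = {0, 3, 4, 6, 7}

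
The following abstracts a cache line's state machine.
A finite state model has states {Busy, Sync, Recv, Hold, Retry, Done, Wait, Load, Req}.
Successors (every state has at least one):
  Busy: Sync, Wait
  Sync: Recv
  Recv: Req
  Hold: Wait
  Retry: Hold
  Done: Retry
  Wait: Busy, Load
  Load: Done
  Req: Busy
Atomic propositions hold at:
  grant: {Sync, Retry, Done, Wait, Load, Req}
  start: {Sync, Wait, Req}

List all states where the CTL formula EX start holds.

{Busy, Recv, Hold}

Sat(EX start) = {s : some successor in {Sync, Wait, Req}} = {Busy, Recv, Hold}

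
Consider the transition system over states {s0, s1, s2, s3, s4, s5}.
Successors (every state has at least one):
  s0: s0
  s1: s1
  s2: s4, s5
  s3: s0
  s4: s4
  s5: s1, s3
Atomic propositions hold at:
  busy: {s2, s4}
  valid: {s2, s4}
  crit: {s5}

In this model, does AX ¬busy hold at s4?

No

Sat(¬busy) = {s0, s1, s3, s5}
Sat(AX ¬busy) = {s : every successor in {s0, s1, s3, s5}} = {s0, s1, s3, s5}
s4 ∉ Sat(AX ¬busy) = {s0, s1, s3, s5}, so the formula does not hold at s4.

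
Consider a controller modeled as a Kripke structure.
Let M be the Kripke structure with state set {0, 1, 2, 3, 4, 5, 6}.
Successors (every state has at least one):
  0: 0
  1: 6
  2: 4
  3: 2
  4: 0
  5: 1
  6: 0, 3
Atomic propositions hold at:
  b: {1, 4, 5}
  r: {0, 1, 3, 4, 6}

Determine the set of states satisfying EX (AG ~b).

{0, 4, 6}

Sat(~b) = {0, 2, 3, 6}
AG ~b: greatest fixpoint, start Z0 = {0, 2, 3, 6}, keep only states in Sat with every successor in Z. Z1 = {0, 3, 6}; Z2 = {0, 6}; Z3 = {0}; fixed.
Sat(AG ~b) = {0}
Sat(EX (AG ~b)) = {s : some successor in {0}} = {0, 4, 6}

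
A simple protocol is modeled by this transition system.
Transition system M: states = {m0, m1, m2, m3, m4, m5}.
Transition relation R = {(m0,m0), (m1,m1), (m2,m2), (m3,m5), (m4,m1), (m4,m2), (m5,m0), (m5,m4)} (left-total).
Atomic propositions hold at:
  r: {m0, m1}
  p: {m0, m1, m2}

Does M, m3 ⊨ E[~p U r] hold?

Sat(~p) = {m3, m4, m5}
E[~p U r]: least fixpoint, start Z0 = Sat(r) = {m0, m1}, add states in Sat(~p) with some successor in Z. Z1 = {m0, m1, m4, m5}; Z2 = {m0, m1, m3, m4, m5}; fixed.
Sat(E[~p U r]) = {m0, m1, m3, m4, m5}
m3 ∈ Sat(E[~p U r]) = {m0, m1, m3, m4, m5}, so the formula holds at m3.

Yes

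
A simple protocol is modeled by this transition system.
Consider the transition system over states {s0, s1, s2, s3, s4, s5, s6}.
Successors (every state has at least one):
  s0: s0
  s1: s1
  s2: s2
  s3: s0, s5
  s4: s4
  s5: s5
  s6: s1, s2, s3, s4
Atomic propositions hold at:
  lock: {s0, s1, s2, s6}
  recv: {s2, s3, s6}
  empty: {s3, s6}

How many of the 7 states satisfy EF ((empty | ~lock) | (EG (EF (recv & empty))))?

Sat(~lock) = {s3, s4, s5}
Sat(empty | ~lock) = {s3, s4, s5, s6}
Sat(recv & empty) = {s3, s6}
EF (recv & empty): least fixpoint, start Z0 = {s3, s6}, add states with some successor in Z. Already a fixed point.
Sat(EF (recv & empty)) = {s3, s6}
EG (EF (recv & empty)): greatest fixpoint, start Z0 = {s3, s6}, keep only states in Sat with some successor in Z. Z1 = {s6}; Z2 = ∅; fixed.
Sat(EG (EF (recv & empty))) = ∅
Sat((empty | ~lock) | (EG (EF (recv & empty)))) = {s3, s4, s5, s6}
EF ((empty | ~lock) | (EG (EF (recv & empty)))): least fixpoint, start Z0 = {s3, s4, s5, s6}, add states with some successor in Z. Already a fixed point.
Sat(EF ((empty | ~lock) | (EG (EF (recv & empty))))) = {s3, s4, s5, s6}
|Sat(EF ((empty | ~lock) | (EG (EF (recv & empty)))))| = |{s3, s4, s5, s6}| = 4.

4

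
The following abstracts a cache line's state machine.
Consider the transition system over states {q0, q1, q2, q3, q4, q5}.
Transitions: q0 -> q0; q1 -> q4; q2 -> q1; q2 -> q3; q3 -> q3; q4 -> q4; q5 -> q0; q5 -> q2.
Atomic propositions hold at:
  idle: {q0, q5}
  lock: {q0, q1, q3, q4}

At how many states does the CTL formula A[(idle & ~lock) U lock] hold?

Sat(~lock) = {q2, q5}
Sat(idle & ~lock) = {q5}
A[(idle & ~lock) U lock]: least fixpoint, start Z0 = Sat(lock) = {q0, q1, q3, q4}, add states in Sat(idle & ~lock) with every successor in Z. Already a fixed point.
Sat(A[(idle & ~lock) U lock]) = {q0, q1, q3, q4}
|Sat(A[(idle & ~lock) U lock])| = |{q0, q1, q3, q4}| = 4.

4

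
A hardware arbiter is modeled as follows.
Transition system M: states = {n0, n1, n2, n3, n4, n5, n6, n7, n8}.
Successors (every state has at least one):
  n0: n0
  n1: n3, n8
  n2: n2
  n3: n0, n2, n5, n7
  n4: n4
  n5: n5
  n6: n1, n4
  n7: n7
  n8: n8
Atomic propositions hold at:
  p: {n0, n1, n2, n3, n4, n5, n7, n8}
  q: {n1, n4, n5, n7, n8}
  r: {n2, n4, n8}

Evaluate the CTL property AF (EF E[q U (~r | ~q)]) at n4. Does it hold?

No

Sat(~r) = {n0, n1, n3, n5, n6, n7}
Sat(~q) = {n0, n2, n3, n6}
Sat(~r | ~q) = {n0, n1, n2, n3, n5, n6, n7}
E[q U (~r | ~q)]: least fixpoint, start Z0 = Sat((~r | ~q)) = {n0, n1, n2, n3, n5, n6, n7}, add states in Sat(q) with some successor in Z. Already a fixed point.
Sat(E[q U (~r | ~q)]) = {n0, n1, n2, n3, n5, n6, n7}
EF E[q U (~r | ~q)]: least fixpoint, start Z0 = {n0, n1, n2, n3, n5, n6, n7}, add states with some successor in Z. Already a fixed point.
Sat(EF E[q U (~r | ~q)]) = {n0, n1, n2, n3, n5, n6, n7}
AF (EF E[q U (~r | ~q)]): least fixpoint, start Z0 = {n0, n1, n2, n3, n5, n6, n7}, add states with every successor in Z. Already a fixed point.
Sat(AF (EF E[q U (~r | ~q)])) = {n0, n1, n2, n3, n5, n6, n7}
n4 ∉ Sat(AF (EF E[q U (~r | ~q)])) = {n0, n1, n2, n3, n5, n6, n7}, so the formula does not hold at n4.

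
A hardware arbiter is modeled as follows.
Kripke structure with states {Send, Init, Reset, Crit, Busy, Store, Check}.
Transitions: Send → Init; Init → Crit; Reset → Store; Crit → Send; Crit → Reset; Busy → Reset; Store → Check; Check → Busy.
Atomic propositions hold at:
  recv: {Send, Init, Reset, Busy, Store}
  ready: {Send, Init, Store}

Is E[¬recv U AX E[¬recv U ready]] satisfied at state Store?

Sat(¬recv) = {Crit, Check}
E[¬recv U ready]: least fixpoint, start Z0 = Sat(ready) = {Send, Init, Store}, add states in Sat(¬recv) with some successor in Z. Z1 = {Send, Init, Crit, Store}; fixed.
Sat(E[¬recv U ready]) = {Send, Init, Crit, Store}
Sat(AX E[¬recv U ready]) = {s : every successor in {Send, Init, Crit, Store}} = {Send, Init, Reset}
E[¬recv U AX E[¬recv U ready]]: least fixpoint, start Z0 = Sat(AX E[¬recv U ready]) = {Send, Init, Reset}, add states in Sat(¬recv) with some successor in Z. Z1 = {Send, Init, Reset, Crit}; fixed.
Sat(E[¬recv U AX E[¬recv U ready]]) = {Send, Init, Reset, Crit}
Store ∉ Sat(E[¬recv U AX E[¬recv U ready]]) = {Send, Init, Reset, Crit}, so the formula does not hold at Store.

No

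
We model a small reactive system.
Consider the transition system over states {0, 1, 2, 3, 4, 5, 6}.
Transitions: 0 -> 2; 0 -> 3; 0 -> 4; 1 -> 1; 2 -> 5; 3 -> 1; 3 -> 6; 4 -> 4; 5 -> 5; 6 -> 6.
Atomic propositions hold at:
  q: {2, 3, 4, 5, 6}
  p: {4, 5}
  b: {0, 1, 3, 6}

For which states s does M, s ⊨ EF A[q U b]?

{0, 1, 3, 6}

A[q U b]: least fixpoint, start Z0 = Sat(b) = {0, 1, 3, 6}, add states in Sat(q) with every successor in Z. Already a fixed point.
Sat(A[q U b]) = {0, 1, 3, 6}
EF A[q U b]: least fixpoint, start Z0 = {0, 1, 3, 6}, add states with some successor in Z. Already a fixed point.
Sat(EF A[q U b]) = {0, 1, 3, 6}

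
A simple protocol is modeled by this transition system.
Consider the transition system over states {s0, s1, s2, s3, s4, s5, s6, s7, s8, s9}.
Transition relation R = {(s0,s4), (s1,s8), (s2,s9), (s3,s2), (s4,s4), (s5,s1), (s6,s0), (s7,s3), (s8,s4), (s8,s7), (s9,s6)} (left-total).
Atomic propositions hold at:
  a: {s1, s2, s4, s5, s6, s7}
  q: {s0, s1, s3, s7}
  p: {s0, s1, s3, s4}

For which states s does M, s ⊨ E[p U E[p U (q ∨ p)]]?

{s0, s1, s3, s4, s7}

Sat(q ∨ p) = {s0, s1, s3, s4, s7}
E[p U (q ∨ p)]: least fixpoint, start Z0 = Sat((q ∨ p)) = {s0, s1, s3, s4, s7}, add states in Sat(p) with some successor in Z. Already a fixed point.
Sat(E[p U (q ∨ p)]) = {s0, s1, s3, s4, s7}
E[p U E[p U (q ∨ p)]]: least fixpoint, start Z0 = Sat(E[p U (q ∨ p)]) = {s0, s1, s3, s4, s7}, add states in Sat(p) with some successor in Z. Already a fixed point.
Sat(E[p U E[p U (q ∨ p)]]) = {s0, s1, s3, s4, s7}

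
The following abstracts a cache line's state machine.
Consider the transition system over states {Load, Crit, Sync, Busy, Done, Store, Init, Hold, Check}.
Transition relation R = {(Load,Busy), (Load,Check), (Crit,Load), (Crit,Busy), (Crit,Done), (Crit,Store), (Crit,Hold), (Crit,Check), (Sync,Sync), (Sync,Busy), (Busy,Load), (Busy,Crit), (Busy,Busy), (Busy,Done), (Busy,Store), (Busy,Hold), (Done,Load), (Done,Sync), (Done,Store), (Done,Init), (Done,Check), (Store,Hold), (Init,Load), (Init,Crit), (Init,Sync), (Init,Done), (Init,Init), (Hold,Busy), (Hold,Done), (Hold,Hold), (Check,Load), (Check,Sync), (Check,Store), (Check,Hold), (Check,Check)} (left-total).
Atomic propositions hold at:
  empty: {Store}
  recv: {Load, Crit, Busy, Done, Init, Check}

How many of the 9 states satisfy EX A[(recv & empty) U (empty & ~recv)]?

Sat(recv & empty) = ∅
Sat(~recv) = {Sync, Store, Hold}
Sat(empty & ~recv) = {Store}
A[(recv & empty) U (empty & ~recv)]: least fixpoint, start Z0 = Sat((empty & ~recv)) = {Store}, add states in Sat(recv & empty) with every successor in Z. Already a fixed point.
Sat(A[(recv & empty) U (empty & ~recv)]) = {Store}
Sat(EX A[(recv & empty) U (empty & ~recv)]) = {s : some successor in {Store}} = {Crit, Busy, Done, Check}
|Sat(EX A[(recv & empty) U (empty & ~recv)])| = |{Crit, Busy, Done, Check}| = 4.

4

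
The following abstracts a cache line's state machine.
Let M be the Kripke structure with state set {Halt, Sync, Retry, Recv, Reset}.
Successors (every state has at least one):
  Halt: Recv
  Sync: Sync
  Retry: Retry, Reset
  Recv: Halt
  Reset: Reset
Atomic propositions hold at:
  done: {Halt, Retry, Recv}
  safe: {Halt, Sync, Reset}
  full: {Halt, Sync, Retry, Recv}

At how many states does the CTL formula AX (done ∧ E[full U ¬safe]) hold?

Sat(¬safe) = {Retry, Recv}
E[full U ¬safe]: least fixpoint, start Z0 = Sat(¬safe) = {Retry, Recv}, add states in Sat(full) with some successor in Z. Z1 = {Halt, Retry, Recv}; fixed.
Sat(E[full U ¬safe]) = {Halt, Retry, Recv}
Sat(done ∧ E[full U ¬safe]) = {Halt, Retry, Recv}
Sat(AX (done ∧ E[full U ¬safe])) = {s : every successor in {Halt, Retry, Recv}} = {Halt, Recv}
|Sat(AX (done ∧ E[full U ¬safe]))| = |{Halt, Recv}| = 2.

2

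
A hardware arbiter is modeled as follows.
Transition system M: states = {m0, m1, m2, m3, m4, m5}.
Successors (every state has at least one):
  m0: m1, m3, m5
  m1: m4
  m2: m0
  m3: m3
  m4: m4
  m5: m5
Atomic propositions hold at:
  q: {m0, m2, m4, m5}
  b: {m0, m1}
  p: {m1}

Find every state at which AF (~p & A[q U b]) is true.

Sat(~p) = {m0, m2, m3, m4, m5}
A[q U b]: least fixpoint, start Z0 = Sat(b) = {m0, m1}, add states in Sat(q) with every successor in Z. Z1 = {m0, m1, m2}; fixed.
Sat(A[q U b]) = {m0, m1, m2}
Sat(~p & A[q U b]) = {m0, m2}
AF (~p & A[q U b]): least fixpoint, start Z0 = {m0, m2}, add states with every successor in Z. Already a fixed point.
Sat(AF (~p & A[q U b])) = {m0, m2}

{m0, m2}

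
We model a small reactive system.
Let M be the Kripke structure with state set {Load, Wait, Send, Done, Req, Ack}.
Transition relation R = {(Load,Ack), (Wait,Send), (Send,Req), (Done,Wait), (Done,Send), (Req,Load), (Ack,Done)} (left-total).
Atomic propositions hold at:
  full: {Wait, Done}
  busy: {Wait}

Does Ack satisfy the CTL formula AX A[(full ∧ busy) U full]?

Yes

Sat(full ∧ busy) = {Wait}
A[(full ∧ busy) U full]: least fixpoint, start Z0 = Sat(full) = {Wait, Done}, add states in Sat(full ∧ busy) with every successor in Z. Already a fixed point.
Sat(A[(full ∧ busy) U full]) = {Wait, Done}
Sat(AX A[(full ∧ busy) U full]) = {s : every successor in {Wait, Done}} = {Ack}
Ack ∈ Sat(AX A[(full ∧ busy) U full]) = {Ack}, so the formula holds at Ack.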